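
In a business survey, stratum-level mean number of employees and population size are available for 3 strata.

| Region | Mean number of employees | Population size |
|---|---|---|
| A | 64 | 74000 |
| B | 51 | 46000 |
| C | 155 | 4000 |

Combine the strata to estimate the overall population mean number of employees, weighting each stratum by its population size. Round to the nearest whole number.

Σ Nₕ·x̄ₕ = 64×74000 + 51×46000 + 155×4000
  = 4736000 + 2346000 + 620000 = 7702000
Σ Nₕ = 74000 + 46000 + 4000 = 124000
Overall mean = 7702000 / 124000 = 62.112903

62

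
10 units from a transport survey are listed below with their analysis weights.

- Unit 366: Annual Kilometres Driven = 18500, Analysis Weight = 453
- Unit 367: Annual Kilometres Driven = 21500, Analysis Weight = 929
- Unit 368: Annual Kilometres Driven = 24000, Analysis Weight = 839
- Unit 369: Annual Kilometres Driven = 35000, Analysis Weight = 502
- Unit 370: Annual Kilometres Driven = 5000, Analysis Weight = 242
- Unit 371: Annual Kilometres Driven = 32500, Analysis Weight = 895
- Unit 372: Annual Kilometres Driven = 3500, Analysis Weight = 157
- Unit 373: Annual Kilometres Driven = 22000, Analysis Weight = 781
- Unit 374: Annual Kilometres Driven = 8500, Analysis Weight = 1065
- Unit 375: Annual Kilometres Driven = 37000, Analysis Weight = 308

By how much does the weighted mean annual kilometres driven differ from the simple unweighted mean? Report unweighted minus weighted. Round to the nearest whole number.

-1052

Unweighted sum = 18500 + 21500 + 24000 + 35000 + 5000 + 32500 + 3500 + 22000 + 8500 + 37000 = 207500
Unweighted mean = 207500 / 10 = 20750
Weighted sum = 18500×453 + 21500×929 + 24000×839 + 35000×502 + 5000×242 + 32500×895 + 3500×157 + 22000×781 + 8500×1065 + 37000×308
  = 8380500 + 19973500 + 20136000 + 17570000 + 1210000 + 29087500 + 549500 + 17182000 + 9052500 + 11396000 = 134537500
Sum of weights = 453 + 929 + 839 + 502 + 242 + 895 + 157 + 781 + 1065 + 308 = 6171
Weighted mean = 134537500 / 6171 = 21801.572
Difference (unweighted minus weighted) = -1051.5719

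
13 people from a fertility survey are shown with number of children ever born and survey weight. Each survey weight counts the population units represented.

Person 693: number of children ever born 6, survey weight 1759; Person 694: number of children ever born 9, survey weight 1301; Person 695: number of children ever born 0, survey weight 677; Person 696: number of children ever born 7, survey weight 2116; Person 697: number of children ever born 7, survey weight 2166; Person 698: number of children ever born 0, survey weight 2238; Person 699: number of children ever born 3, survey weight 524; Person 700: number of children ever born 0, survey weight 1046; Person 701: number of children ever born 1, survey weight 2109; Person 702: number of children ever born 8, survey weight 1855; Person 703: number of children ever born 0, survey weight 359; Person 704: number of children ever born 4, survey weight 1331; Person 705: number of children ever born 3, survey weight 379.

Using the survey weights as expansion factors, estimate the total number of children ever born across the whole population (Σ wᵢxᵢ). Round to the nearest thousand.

Weighted total = 77219

77000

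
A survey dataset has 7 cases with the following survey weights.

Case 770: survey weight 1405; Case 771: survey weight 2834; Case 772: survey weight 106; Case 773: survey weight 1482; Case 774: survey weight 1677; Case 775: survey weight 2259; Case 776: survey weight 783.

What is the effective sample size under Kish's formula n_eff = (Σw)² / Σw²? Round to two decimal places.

5.36

Σ wᵢ = 1405 + 2834 + 106 + 1482 + 1677 + 2259 + 783 = 10546
Σ wᵢ² = 1974025 + 8031556 + 11236 + 2196324 + 2812329 + 5103081 + 613089 = 20741640
n_eff = 10546² / 20741640 = 111218116 / 20741640 = 5.3620695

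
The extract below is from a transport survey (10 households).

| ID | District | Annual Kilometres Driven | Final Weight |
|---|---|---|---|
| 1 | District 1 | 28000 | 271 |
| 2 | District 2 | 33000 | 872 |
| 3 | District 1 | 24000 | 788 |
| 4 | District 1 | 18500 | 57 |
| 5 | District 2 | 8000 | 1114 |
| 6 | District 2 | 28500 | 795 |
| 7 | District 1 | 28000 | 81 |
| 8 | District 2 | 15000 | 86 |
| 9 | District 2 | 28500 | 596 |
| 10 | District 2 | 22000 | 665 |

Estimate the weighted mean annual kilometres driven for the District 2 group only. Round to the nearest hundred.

22600

District 2 rows: 2, 5, 6, 8, 9, 10
Weighted sum = 33000×872 + 8000×1114 + 28500×795 + 15000×86 + 28500×596 + 22000×665
  = 28776000 + 8912000 + 22657500 + 1290000 + 16986000 + 14630000 = 93251500
Sum of weights = 872 + 1114 + 795 + 86 + 596 + 665 = 4128
Weighted mean = 93251500 / 4128 = 22589.995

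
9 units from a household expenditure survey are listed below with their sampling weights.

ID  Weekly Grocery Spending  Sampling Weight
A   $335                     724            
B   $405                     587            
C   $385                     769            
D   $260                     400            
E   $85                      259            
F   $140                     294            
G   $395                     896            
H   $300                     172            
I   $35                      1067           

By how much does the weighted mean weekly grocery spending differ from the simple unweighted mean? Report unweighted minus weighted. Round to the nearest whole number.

Unweighted sum = 335 + 405 + 385 + 260 + 85 + 140 + 395 + 300 + 35 = 2340
Unweighted mean = 2340 / 9 = 260
Weighted sum = 335×724 + 405×587 + 385×769 + 260×400 + 85×259 + 140×294 + 395×896 + 300×172 + 35×1067
  = 242540 + 237735 + 296065 + 104000 + 22015 + 41160 + 353920 + 51600 + 37345 = 1386380
Sum of weights = 724 + 587 + 769 + 400 + 259 + 294 + 896 + 172 + 1067 = 5168
Weighted mean = 1386380 / 5168 = 268.26238
Difference (unweighted minus weighted) = -8.2623839

-8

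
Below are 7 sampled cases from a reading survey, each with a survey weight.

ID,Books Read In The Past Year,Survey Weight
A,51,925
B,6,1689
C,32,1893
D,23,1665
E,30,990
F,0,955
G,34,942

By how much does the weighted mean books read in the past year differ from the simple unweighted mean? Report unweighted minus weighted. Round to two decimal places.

Unweighted sum = 51 + 6 + 32 + 23 + 30 + 0 + 34 = 176
Unweighted mean = 176 / 7 = 25.142857
Weighted sum = 51×925 + 6×1689 + 32×1893 + 23×1665 + 30×990 + 0×955 + 34×942
  = 47175 + 10134 + 60576 + 38295 + 29700 + 0 + 32028 = 217908
Sum of weights = 925 + 1689 + 1893 + 1665 + 990 + 955 + 942 = 9059
Weighted mean = 217908 / 9059 = 24.054311
Difference (unweighted minus weighted) = 1.0885465

1.09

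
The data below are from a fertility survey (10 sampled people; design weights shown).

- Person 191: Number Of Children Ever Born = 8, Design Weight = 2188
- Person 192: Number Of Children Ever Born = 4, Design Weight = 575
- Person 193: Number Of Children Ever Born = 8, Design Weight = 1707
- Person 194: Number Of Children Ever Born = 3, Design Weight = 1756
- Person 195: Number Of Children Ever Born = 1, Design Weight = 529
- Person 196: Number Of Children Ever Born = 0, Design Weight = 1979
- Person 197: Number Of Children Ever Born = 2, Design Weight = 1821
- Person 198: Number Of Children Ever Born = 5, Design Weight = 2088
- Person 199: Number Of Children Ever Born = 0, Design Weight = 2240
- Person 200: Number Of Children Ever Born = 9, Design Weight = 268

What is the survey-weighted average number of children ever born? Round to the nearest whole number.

4

Weighted sum = 8×2188 + 4×575 + 8×1707 + 3×1756 + 1×529 + 0×1979 + 2×1821 + 5×2088 + 0×2240 + 9×268
  = 17504 + 2300 + 13656 + 5268 + 529 + 0 + 3642 + 10440 + 0 + 2412 = 55751
Sum of weights = 15151
Weighted mean = 55751 / 15151 = 3.6796911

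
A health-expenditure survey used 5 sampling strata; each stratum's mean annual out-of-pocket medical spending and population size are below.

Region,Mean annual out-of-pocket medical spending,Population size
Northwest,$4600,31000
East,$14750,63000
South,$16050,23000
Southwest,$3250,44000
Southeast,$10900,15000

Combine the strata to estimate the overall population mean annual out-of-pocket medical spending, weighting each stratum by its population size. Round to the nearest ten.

Σ Nₕ·x̄ₕ = 4600×31000 + 14750×63000 + 16050×23000 + 3250×44000 + 10900×15000
  = 1747500000
Σ Nₕ = 31000 + 63000 + 23000 + 44000 + 15000 = 176000
Overall mean = 1747500000 / 176000 = 9928.9773

9930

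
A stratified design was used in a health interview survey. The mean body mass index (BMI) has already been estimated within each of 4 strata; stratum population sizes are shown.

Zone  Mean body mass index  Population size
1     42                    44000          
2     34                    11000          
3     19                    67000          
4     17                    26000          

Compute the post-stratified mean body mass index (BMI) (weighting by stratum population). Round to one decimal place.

Σ Nₕ·x̄ₕ = 42×44000 + 34×11000 + 19×67000 + 17×26000
  = 3937000
Σ Nₕ = 44000 + 11000 + 67000 + 26000 = 148000
Overall mean = 3937000 / 148000 = 26.601351

26.6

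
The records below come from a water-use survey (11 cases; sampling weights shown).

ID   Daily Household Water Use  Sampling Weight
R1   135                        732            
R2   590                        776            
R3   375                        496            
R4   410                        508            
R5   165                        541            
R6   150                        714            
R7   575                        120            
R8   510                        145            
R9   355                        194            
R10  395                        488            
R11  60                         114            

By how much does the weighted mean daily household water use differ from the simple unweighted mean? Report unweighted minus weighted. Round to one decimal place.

Unweighted sum = 135 + 590 + 375 + 410 + 165 + 150 + 575 + 510 + 355 + 395 + 60 = 3720
Unweighted mean = 3720 / 11 = 338.18182
Weighted sum = 135×732 + 590×776 + 375×496 + 410×508 + 165×541 + 150×714 + 575×120 + 510×145 + 355×194 + 395×488 + 60×114
  = 98820 + 457840 + 186000 + 208280 + 89265 + 107100 + 69000 + 73950 + 68870 + 192760 + 6840 = 1558725
Sum of weights = 732 + 776 + 496 + 508 + 541 + 714 + 120 + 145 + 194 + 488 + 114 = 4828
Weighted mean = 1558725 / 4828 = 322.85108
Difference (unweighted minus weighted) = 15.330741

15.3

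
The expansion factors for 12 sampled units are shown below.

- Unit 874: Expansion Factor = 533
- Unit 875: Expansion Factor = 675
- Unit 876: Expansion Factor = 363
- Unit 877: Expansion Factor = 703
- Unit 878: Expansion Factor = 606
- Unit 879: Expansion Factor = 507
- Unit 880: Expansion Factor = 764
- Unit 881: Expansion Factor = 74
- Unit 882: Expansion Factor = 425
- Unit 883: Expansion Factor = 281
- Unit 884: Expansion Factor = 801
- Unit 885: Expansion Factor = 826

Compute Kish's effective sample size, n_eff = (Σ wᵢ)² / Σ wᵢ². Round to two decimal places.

Σ wᵢ = 6558
Σ wᵢ² = 4162612
n_eff = 6558² / 4162612 = 43007364 / 4162612 = 10.331821

10.33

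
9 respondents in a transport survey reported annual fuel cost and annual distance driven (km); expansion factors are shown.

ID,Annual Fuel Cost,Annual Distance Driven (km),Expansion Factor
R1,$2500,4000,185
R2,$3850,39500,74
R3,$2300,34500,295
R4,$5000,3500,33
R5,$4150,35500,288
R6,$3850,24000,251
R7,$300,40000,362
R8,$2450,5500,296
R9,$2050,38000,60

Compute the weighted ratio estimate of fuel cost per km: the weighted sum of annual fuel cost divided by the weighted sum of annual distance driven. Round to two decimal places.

0.10

Σ wᵢ·y = 2500×185 + 3850×74 + 2300×295 + 5000×33 + 4150×288 + 3850×251 + 300×362 + 2450×296 + 2050×60
  = 462500 + 284900 + 678500 + 165000 + 1195200 + 966350 + 108600 + 725200 + 123000 = 4709250
Σ wᵢ·x = 48592000
Ratio = 4709250 / 48592000 = 0.096914101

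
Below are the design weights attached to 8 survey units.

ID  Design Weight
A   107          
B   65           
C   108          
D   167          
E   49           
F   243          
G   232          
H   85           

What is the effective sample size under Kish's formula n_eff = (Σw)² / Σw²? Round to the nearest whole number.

Σ wᵢ = 107 + 65 + 108 + 167 + 49 + 243 + 232 + 85 = 1056
Σ wᵢ² = 11449 + 4225 + 11664 + 27889 + 2401 + 59049 + 53824 + 7225 = 177726
n_eff = 1056² / 177726 = 1115136 / 177726 = 6.2744674

6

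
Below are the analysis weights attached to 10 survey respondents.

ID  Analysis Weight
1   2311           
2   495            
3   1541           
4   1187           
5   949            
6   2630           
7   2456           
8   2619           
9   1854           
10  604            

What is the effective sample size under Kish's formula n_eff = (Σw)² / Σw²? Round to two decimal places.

Σ wᵢ = 16646
Σ wᵢ² = 5340721 + 245025 + 2374681 + 1408969 + 900601 + 6916900 + 6031936 + 6859161 + 3437316 + 364816 = 33880126
n_eff = 16646² / 33880126 = 277089316 / 33880126 = 8.1785208

8.18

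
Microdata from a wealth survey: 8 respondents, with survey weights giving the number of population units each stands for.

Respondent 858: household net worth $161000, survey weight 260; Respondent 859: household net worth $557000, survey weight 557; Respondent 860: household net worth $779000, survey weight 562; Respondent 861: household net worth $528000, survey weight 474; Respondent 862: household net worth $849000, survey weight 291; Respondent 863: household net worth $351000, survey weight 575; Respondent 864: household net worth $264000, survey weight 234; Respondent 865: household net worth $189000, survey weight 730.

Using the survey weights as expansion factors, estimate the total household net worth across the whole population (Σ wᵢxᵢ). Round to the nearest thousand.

1688809000

Weighted total = 161000×260 + 557000×557 + 779000×562 + 528000×474 + 849000×291 + 351000×575 + 264000×234 + 189000×730
  = 41860000 + 310249000 + 437798000 + 250272000 + 247059000 + 201825000 + 61776000 + 137970000 = 1688809000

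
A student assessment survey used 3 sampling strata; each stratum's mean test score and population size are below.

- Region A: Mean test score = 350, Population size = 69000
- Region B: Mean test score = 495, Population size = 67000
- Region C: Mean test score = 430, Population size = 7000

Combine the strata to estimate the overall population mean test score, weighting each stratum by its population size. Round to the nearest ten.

420

Σ Nₕ·x̄ₕ = 350×69000 + 495×67000 + 430×7000
  = 24150000 + 33165000 + 3010000 = 60325000
Σ Nₕ = 69000 + 67000 + 7000 = 143000
Overall mean = 60325000 / 143000 = 421.85315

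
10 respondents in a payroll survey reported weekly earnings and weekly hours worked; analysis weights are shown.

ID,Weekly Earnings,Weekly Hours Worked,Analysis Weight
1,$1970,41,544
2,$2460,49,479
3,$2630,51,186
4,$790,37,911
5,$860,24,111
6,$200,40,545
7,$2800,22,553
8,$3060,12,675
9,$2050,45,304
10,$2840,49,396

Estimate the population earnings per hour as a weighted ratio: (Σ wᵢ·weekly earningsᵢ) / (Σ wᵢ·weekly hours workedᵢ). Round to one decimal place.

Σ wᵢ·y = 1970×544 + 2460×479 + 2630×186 + 790×911 + 860×111 + 200×545 + 2800×553 + 3060×675 + 2050×304 + 2840×396
  = 9025090
Σ wᵢ·x = 41×544 + 49×479 + 51×186 + 37×911 + 24×111 + 40×545 + 22×553 + 12×675 + 45×304 + 49×396
  = 166782
Ratio = 9025090 / 166782 = 54.113094

54.1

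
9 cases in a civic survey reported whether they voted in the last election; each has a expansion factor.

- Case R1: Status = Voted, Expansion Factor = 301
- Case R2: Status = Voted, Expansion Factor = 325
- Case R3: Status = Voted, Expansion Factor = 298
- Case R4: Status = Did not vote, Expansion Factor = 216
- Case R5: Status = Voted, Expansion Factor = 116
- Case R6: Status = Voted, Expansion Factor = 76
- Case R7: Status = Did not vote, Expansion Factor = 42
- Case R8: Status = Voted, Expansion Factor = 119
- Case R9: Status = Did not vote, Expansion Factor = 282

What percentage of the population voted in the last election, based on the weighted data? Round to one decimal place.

69.6

Sum of weights for 'Voted' = 301 + 325 + 298 + 116 + 76 + 119 = 1235
Total weight = 301 + 325 + 298 + 216 + 116 + 76 + 42 + 119 + 282 = 1775
Weighted proportion = 1235 / 1775 = 0.69577465 → 69.577465%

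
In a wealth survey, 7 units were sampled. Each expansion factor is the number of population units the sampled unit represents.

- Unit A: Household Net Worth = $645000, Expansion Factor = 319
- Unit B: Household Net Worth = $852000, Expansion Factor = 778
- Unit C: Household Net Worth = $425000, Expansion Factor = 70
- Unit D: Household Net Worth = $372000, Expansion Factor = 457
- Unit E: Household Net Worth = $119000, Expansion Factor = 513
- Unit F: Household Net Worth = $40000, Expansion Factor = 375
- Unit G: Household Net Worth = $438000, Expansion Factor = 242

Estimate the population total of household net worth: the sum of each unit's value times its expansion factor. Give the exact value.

1250408000

Weighted total = 645000×319 + 852000×778 + 425000×70 + 372000×457 + 119000×513 + 40000×375 + 438000×242
  = 1250408000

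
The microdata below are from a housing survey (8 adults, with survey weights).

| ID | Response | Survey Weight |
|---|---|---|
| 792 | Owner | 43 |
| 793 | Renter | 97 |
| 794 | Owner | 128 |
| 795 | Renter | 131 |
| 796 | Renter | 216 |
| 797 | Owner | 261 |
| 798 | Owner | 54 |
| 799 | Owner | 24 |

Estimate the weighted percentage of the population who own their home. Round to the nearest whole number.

53

Sum of weights for 'Owner' = 43 + 128 + 261 + 54 + 24 = 510
Total weight = 43 + 97 + 128 + 131 + 216 + 261 + 54 + 24 = 954
Weighted proportion = 510 / 954 = 0.53459119 → 53.459119%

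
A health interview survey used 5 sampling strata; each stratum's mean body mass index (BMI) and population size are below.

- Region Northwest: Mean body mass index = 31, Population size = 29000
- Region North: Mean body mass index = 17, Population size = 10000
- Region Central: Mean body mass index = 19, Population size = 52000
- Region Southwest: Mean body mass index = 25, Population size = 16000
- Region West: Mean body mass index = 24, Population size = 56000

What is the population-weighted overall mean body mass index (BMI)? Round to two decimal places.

23.32

Σ Nₕ·x̄ₕ = 31×29000 + 17×10000 + 19×52000 + 25×16000 + 24×56000
  = 899000 + 170000 + 988000 + 400000 + 1344000 = 3801000
Σ Nₕ = 29000 + 10000 + 52000 + 16000 + 56000 = 163000
Overall mean = 3801000 / 163000 = 23.319018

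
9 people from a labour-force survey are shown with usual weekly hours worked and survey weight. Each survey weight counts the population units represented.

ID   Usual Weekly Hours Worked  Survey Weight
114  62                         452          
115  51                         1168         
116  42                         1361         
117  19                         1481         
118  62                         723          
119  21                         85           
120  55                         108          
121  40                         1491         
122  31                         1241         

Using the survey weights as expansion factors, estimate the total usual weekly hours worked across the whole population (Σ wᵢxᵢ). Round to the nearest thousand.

Weighted total = 62×452 + 51×1168 + 42×1361 + 19×1481 + 62×723 + 21×85 + 55×108 + 40×1491 + 31×1241
  = 28024 + 59568 + 57162 + 28139 + 44826 + 1785 + 5940 + 59640 + 38471 = 323555

324000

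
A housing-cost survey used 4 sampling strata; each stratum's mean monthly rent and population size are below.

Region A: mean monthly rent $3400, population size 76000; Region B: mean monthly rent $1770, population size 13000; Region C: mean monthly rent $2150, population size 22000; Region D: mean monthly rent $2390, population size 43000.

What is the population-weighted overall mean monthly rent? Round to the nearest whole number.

Σ Nₕ·x̄ₕ = 3400×76000 + 1770×13000 + 2150×22000 + 2390×43000
  = 258400000 + 23010000 + 47300000 + 102770000 = 431480000
Σ Nₕ = 76000 + 13000 + 22000 + 43000 = 154000
Overall mean = 431480000 / 154000 = 2801.8182

2802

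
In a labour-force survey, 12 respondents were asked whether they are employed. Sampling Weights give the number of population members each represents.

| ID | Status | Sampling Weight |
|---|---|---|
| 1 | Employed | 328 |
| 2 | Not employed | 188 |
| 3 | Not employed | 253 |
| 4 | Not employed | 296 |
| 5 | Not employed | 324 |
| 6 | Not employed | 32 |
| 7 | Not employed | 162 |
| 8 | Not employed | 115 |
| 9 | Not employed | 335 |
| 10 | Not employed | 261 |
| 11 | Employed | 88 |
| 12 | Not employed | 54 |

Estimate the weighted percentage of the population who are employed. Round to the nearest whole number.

Sum of weights for 'Employed' = 328 + 88 = 416
Total weight = 328 + 188 + 253 + 296 + 324 + 32 + 162 + 115 + 335 + 261 + 88 + 54 = 2436
Weighted proportion = 416 / 2436 = 0.17077176 → 17.077176%

17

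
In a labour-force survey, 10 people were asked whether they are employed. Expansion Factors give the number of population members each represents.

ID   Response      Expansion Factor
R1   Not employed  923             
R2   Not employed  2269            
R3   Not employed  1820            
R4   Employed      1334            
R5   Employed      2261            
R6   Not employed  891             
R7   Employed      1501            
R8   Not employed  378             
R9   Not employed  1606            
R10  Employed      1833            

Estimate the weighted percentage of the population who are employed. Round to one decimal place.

46.8

Sum of weights for 'Employed' = 1334 + 2261 + 1501 + 1833 = 6929
Total weight = 923 + 2269 + 1820 + 1334 + 2261 + 891 + 1501 + 378 + 1606 + 1833 = 14816
Weighted proportion = 6929 / 14816 = 0.46767009 → 46.767009%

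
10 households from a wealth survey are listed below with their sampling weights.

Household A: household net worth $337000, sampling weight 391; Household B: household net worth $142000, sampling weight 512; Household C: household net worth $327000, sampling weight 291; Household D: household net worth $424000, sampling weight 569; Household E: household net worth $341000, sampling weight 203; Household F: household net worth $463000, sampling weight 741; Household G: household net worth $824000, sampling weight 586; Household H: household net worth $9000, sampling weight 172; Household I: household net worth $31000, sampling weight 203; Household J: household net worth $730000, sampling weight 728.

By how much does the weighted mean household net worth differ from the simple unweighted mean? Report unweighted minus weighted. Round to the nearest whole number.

-86548

Unweighted sum = 337000 + 142000 + 327000 + 424000 + 341000 + 463000 + 824000 + 9000 + 31000 + 730000 = 3628000
Unweighted mean = 3628000 / 10 = 362800
Weighted sum = 337000×391 + 142000×512 + 327000×291 + 424000×569 + 341000×203 + 463000×741 + 824000×586 + 9000×172 + 31000×203 + 730000×728
  = 131767000 + 72704000 + 95157000 + 241256000 + 69223000 + 343083000 + 482864000 + 1548000 + 6293000 + 531440000 = 1975335000
Sum of weights = 391 + 512 + 291 + 569 + 203 + 741 + 586 + 172 + 203 + 728 = 4396
Weighted mean = 1975335000 / 4396 = 449348.27
Difference (unweighted minus weighted) = -86548.271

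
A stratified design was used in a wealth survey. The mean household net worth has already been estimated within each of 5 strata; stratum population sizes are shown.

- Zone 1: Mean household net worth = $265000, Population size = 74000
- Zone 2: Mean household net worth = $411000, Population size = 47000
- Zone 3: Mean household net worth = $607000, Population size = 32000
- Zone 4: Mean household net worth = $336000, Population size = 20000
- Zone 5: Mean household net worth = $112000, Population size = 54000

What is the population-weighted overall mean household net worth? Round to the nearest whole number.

313300

Σ Nₕ·x̄ₕ = 265000×74000 + 411000×47000 + 607000×32000 + 336000×20000 + 112000×54000
  = 19610000000 + 19317000000 + 19424000000 + 6720000000 + 6048000000 = 71119000000
Σ Nₕ = 74000 + 47000 + 32000 + 20000 + 54000 = 227000
Overall mean = 71119000000 / 227000 = 313299.56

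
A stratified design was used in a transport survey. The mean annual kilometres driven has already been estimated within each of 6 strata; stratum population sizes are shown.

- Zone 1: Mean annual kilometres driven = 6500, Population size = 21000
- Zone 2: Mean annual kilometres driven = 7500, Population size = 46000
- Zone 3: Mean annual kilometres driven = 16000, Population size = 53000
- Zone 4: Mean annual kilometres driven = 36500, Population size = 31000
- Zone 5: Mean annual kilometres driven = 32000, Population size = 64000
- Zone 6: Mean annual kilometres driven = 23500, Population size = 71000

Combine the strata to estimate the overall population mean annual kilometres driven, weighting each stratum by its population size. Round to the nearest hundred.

21600

Σ Nₕ·x̄ₕ = 6500×21000 + 7500×46000 + 16000×53000 + 36500×31000 + 32000×64000 + 23500×71000
  = 136500000 + 345000000 + 848000000 + 1131500000 + 2048000000 + 1668500000 = 6177500000
Σ Nₕ = 21000 + 46000 + 53000 + 31000 + 64000 + 71000 = 286000
Overall mean = 6177500000 / 286000 = 21599.65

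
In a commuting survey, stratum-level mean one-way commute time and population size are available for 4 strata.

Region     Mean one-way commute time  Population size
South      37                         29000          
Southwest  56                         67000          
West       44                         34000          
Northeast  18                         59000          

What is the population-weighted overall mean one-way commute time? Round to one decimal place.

39.1

Σ Nₕ·x̄ₕ = 37×29000 + 56×67000 + 44×34000 + 18×59000
  = 1073000 + 3752000 + 1496000 + 1062000 = 7383000
Σ Nₕ = 29000 + 67000 + 34000 + 59000 = 189000
Overall mean = 7383000 / 189000 = 39.063492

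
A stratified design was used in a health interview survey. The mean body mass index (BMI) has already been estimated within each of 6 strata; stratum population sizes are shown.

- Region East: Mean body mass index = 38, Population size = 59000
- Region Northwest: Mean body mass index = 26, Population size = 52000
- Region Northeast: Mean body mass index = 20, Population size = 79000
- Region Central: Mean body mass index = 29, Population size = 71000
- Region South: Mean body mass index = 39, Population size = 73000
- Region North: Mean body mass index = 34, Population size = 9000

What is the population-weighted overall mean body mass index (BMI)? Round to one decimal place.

30.3

Σ Nₕ·x̄ₕ = 38×59000 + 26×52000 + 20×79000 + 29×71000 + 39×73000 + 34×9000
  = 2242000 + 1352000 + 1580000 + 2059000 + 2847000 + 306000 = 10386000
Σ Nₕ = 343000
Overall mean = 10386000 / 343000 = 30.279883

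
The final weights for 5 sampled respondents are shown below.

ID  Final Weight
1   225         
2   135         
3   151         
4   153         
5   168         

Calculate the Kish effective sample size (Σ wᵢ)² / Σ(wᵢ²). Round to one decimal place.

4.8

Σ wᵢ = 225 + 135 + 151 + 153 + 168 = 832
Σ wᵢ² = 50625 + 18225 + 22801 + 23409 + 28224 = 143284
n_eff = 832² / 143284 = 692224 / 143284 = 4.8311326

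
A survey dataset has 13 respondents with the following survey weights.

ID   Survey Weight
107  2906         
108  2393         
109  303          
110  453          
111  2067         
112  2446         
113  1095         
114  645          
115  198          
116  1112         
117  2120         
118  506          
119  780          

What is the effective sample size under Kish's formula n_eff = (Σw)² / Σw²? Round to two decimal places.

8.79

Σ wᵢ = 17024
Σ wᵢ² = 32973342
n_eff = 17024² / 32973342 = 289816576 / 32973342 = 8.7894207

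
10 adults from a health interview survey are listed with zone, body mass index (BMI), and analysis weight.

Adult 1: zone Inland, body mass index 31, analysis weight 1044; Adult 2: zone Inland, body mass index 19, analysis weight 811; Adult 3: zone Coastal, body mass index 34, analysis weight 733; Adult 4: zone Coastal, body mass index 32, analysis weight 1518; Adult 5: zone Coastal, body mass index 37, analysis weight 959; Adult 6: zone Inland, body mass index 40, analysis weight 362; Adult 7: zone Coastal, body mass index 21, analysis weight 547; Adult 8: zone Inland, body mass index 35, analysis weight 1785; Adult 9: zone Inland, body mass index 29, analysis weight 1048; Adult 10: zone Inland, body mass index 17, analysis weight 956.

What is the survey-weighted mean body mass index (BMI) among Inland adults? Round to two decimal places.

Inland rows: 1, 2, 6, 8, 9, 10
Weighted sum = 31×1044 + 19×811 + 40×362 + 35×1785 + 29×1048 + 17×956
  = 32364 + 15409 + 14480 + 62475 + 30392 + 16252 = 171372
Sum of weights = 1044 + 811 + 362 + 1785 + 1048 + 956 = 6006
Weighted mean = 171372 / 6006 = 28.533467

28.53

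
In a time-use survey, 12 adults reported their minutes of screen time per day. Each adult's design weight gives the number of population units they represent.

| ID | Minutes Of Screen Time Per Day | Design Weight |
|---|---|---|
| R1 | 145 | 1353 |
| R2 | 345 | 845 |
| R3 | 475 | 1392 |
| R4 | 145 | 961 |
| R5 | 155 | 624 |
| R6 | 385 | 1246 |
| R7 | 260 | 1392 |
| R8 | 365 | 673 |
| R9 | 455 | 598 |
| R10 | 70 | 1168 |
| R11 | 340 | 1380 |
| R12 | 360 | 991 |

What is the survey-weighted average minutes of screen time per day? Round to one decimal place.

289.3

Weighted sum = 145×1353 + 345×845 + 475×1392 + 145×961 + 155×624 + 385×1246 + 260×1392 + 365×673 + 455×598 + 70×1168 + 340×1380 + 360×991
  = 196185 + 291525 + 661200 + 139345 + 96720 + 479710 + 361920 + 245645 + 272090 + 81760 + 469200 + 356760 = 3652060
Sum of weights = 1353 + 845 + 1392 + 961 + 624 + 1246 + 1392 + 673 + 598 + 1168 + 1380 + 991 = 12623
Weighted mean = 3652060 / 12623 = 289.31791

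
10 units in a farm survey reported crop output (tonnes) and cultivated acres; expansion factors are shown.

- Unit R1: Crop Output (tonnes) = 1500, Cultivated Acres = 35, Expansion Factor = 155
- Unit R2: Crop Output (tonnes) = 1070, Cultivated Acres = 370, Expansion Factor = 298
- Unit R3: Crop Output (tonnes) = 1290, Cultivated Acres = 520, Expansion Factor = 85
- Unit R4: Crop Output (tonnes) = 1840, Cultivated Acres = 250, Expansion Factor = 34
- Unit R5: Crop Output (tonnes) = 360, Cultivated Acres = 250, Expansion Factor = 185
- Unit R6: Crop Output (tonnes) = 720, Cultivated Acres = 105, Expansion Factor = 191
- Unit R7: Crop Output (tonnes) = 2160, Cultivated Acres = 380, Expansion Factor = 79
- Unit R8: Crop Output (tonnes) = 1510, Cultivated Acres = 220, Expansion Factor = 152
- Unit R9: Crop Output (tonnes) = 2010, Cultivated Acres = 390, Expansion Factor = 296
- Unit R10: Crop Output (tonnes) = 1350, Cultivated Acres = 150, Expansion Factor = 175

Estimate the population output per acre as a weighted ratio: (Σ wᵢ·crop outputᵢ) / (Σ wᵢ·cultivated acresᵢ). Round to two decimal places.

Σ wᵢ·y = 1500×155 + 1070×298 + 1290×85 + 1840×34 + 360×185 + 720×191 + 2160×79 + 1510×152 + 2010×296 + 1350×175
  = 232500 + 318860 + 109650 + 62560 + 66600 + 137520 + 170640 + 229520 + 594960 + 236250 = 2159060
Σ wᵢ·x = 35×155 + 370×298 + 520×85 + 250×34 + 250×185 + 105×191 + 380×79 + 220×152 + 390×296 + 150×175
  = 5425 + 110260 + 44200 + 8500 + 46250 + 20055 + 30020 + 33440 + 115440 + 26250 = 439840
Ratio = 2159060 / 439840 = 4.9087395

4.91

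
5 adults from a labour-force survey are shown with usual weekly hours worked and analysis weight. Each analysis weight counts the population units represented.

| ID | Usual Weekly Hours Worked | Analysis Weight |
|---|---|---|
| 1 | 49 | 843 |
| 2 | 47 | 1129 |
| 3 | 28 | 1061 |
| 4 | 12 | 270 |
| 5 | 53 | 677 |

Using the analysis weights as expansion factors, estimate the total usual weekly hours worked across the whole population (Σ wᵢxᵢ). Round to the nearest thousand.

163000

Weighted total = 49×843 + 47×1129 + 28×1061 + 12×270 + 53×677
  = 163199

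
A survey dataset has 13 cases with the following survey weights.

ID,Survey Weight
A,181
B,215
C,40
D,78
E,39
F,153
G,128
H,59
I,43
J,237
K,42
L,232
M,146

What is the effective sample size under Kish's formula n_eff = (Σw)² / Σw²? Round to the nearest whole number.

Σ wᵢ = 1593
Σ wᵢ² = 266387
n_eff = 1593² / 266387 = 2537649 / 266387 = 9.5261743

10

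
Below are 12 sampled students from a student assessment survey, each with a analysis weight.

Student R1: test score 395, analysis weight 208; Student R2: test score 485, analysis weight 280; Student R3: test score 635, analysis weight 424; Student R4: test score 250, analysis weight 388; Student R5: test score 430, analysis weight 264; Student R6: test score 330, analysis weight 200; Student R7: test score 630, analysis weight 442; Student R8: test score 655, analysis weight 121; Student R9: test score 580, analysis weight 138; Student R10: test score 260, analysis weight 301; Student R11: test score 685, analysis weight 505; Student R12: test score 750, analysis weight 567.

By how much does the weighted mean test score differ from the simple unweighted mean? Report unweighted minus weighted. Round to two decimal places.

Unweighted sum = 395 + 485 + 635 + 250 + 430 + 330 + 630 + 655 + 580 + 260 + 685 + 750 = 6085
Unweighted mean = 6085 / 12 = 507.08333
Weighted sum = 395×208 + 485×280 + 635×424 + 250×388 + 430×264 + 330×200 + 630×442 + 655×121 + 580×138 + 260×301 + 685×505 + 750×567
  = 82160 + 135800 + 269240 + 97000 + 113520 + 66000 + 278460 + 79255 + 80040 + 78260 + 345925 + 425250 = 2050910
Sum of weights = 208 + 280 + 424 + 388 + 264 + 200 + 442 + 121 + 138 + 301 + 505 + 567 = 3838
Weighted mean = 2050910 / 3838 = 534.36946
Difference (unweighted minus weighted) = -27.28613

-27.29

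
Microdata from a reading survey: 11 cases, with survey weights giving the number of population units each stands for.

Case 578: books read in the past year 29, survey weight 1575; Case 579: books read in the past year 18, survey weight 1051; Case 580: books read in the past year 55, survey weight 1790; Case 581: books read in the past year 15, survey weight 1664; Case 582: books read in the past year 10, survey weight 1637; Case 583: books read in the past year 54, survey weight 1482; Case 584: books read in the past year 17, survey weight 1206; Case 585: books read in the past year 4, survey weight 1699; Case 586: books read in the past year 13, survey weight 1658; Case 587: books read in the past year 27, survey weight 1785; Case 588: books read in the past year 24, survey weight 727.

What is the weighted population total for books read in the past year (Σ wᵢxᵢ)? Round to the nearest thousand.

Weighted total = 29×1575 + 18×1051 + 55×1790 + 15×1664 + 10×1637 + 54×1482 + 17×1206 + 4×1699 + 13×1658 + 27×1785 + 24×727
  = 45675 + 18918 + 98450 + 24960 + 16370 + 80028 + 20502 + 6796 + 21554 + 48195 + 17448 = 398896

399000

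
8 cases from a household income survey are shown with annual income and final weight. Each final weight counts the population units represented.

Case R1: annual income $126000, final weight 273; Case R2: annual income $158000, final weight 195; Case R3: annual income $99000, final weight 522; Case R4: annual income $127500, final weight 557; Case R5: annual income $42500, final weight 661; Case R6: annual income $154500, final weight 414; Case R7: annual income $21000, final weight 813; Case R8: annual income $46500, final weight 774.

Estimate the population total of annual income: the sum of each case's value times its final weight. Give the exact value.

333023000

Weighted total = 126000×273 + 158000×195 + 99000×522 + 127500×557 + 42500×661 + 154500×414 + 21000×813 + 46500×774
  = 333023000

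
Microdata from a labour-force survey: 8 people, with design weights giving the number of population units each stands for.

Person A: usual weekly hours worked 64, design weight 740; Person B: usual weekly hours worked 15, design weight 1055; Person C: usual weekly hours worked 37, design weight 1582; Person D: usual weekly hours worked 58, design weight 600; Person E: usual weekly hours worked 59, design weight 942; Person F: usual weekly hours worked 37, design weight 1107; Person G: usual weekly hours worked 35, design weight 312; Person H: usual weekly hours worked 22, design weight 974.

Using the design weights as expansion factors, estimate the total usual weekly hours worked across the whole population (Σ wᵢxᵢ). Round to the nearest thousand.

285000

Weighted total = 64×740 + 15×1055 + 37×1582 + 58×600 + 59×942 + 37×1107 + 35×312 + 22×974
  = 47360 + 15825 + 58534 + 34800 + 55578 + 40959 + 10920 + 21428 = 285404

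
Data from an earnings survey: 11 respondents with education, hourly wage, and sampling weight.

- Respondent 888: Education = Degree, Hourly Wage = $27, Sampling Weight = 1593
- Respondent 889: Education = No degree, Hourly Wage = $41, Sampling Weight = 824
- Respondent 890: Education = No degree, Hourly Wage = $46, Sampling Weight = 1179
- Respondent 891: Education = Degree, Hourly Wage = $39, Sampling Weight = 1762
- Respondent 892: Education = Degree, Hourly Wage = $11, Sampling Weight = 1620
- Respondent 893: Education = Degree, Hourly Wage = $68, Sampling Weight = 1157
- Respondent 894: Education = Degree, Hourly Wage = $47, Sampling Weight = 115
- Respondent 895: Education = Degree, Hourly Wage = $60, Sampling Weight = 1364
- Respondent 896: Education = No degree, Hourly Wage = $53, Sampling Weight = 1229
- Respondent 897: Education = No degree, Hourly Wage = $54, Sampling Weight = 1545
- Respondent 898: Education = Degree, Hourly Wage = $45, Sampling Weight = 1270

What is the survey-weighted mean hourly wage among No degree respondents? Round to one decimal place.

49.5

No degree rows: 889, 890, 896, 897
Weighted sum = 41×824 + 46×1179 + 53×1229 + 54×1545
  = 236585
Sum of weights = 824 + 1179 + 1229 + 1545 = 4777
Weighted mean = 236585 / 4777 = 49.525853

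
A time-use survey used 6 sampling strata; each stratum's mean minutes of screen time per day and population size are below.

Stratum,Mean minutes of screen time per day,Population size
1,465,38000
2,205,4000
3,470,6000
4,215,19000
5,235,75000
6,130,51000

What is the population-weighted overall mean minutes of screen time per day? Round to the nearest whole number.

257

Σ Nₕ·x̄ₕ = 465×38000 + 205×4000 + 470×6000 + 215×19000 + 235×75000 + 130×51000
  = 17670000 + 820000 + 2820000 + 4085000 + 17625000 + 6630000 = 49650000
Σ Nₕ = 193000
Overall mean = 49650000 / 193000 = 257.25389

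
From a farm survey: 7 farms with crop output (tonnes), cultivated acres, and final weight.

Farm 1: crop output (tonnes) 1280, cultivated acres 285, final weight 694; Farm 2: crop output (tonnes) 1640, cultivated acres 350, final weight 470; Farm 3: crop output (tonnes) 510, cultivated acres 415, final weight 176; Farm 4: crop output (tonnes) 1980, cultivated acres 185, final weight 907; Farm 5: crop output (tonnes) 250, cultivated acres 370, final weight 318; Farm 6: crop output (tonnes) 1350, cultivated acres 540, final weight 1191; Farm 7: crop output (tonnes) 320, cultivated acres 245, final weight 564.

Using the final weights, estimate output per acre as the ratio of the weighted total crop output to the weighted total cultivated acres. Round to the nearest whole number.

4

Σ wᵢ·y = 1280×694 + 1640×470 + 510×176 + 1980×907 + 250×318 + 1350×1191 + 320×564
  = 5412570
Σ wᵢ·x = 285×694 + 350×470 + 415×176 + 185×907 + 370×318 + 540×1191 + 245×564
  = 197790 + 164500 + 73040 + 167795 + 117660 + 643140 + 138180 = 1502105
Ratio = 5412570 / 1502105 = 3.6033233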